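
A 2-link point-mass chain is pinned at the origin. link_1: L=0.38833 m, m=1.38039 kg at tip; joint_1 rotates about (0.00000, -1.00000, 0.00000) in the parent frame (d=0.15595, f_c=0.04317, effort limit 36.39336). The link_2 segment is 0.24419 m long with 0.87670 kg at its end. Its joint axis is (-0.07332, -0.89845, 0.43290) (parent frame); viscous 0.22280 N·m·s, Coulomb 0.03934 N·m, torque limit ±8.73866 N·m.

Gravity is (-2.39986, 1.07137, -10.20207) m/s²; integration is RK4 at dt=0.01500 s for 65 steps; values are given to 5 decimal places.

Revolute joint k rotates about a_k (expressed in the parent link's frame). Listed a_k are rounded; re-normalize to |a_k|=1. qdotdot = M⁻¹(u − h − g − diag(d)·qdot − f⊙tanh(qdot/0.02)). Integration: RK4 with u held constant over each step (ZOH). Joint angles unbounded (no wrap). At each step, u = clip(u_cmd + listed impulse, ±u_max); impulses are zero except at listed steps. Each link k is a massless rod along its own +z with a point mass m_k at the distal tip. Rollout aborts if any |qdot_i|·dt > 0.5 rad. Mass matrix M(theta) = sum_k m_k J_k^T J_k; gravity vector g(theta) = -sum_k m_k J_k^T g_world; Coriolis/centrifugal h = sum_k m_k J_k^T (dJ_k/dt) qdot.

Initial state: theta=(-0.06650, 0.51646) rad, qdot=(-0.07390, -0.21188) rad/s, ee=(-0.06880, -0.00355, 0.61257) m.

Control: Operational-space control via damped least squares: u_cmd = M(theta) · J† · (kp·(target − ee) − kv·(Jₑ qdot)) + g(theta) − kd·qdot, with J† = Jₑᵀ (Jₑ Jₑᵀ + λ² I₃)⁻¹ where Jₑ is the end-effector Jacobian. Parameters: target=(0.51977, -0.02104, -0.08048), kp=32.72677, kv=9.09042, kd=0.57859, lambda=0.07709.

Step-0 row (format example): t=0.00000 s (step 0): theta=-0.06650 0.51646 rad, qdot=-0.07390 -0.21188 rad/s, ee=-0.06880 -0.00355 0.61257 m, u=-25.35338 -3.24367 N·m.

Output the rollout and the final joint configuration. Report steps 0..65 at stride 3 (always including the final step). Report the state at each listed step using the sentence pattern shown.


t=0.04500 s (step 3): theta=-0.12637 0.59121 rad, qdot=-2.23067 2.32303 rad/s, ee=-0.04714 -0.00614 0.60964 m, u=-16.43714 -3.29698 N·m.
t=0.09000 s (step 6): theta=-0.25014 0.69094 rad, qdot=-3.18144 2.04428 rad/s, ee=0.00812 -0.01037 0.60379 m, u=-9.10787 -1.93408 N·m.
t=0.13500 s (step 9): theta=-0.40518 0.77252 rad, qdot=-3.65829 1.57619 rad/s, ee=0.08438 -0.01446 0.59077 m, u=-3.52008 -0.91284 N·m.
t=0.18000 s (step 12): theta=-0.57456 0.83270 rad, qdot=-3.83796 1.10797 rad/s, ee=0.17011 -0.01782 0.56605 m, u=0.85578 -0.16558 N·m.
t=0.22500 s (step 15): theta=-0.74732 0.87296 rad, qdot=-3.81991 0.69671 rad/s, ee=0.25636 -0.02023 0.52808 m, u=4.38258 0.40573 N·m.
t=0.27000 s (step 18): theta=-0.91606 0.89650 rad, qdot=-3.66628 0.36680 rad/s, ee=0.33646 -0.02169 0.47803 m, u=7.24128 0.86127 N·m.
t=0.31500 s (step 21): theta=-1.07569 0.90722 rad, qdot=-3.42029 0.12586 rad/s, ee=0.40598 -0.02237 0.41902 m, u=9.50377 1.22919 N·m.
t=0.36000 s (step 24): theta=-1.22287 0.90920 rad, qdot=-3.11989 -0.00765 rad/s, ee=0.46265 -0.02250 0.35511 m, u=11.20273 1.50192 N·m.
t=0.40500 s (step 27): theta=-1.35600 0.90799 rad, qdot=-2.79449 -0.04438 rad/s, ee=0.50591 -0.02242 0.29043 m, u=12.38087 1.67917 N·m.
t=0.45000 s (step 30): theta=-1.47406 0.90538 rad, qdot=-2.45355 -0.06699 rad/s, ee=0.53704 -0.02225 0.22849 m, u=13.10368 1.81859 N·m.
t=0.49500 s (step 33): theta=-1.57689 0.90243 rad, qdot=-2.11993 -0.06042 rad/s, ee=0.55812 -0.02207 0.17173 m, u=13.45428 1.90603 N·m.
t=0.54000 s (step 36): theta=-1.66516 0.90028 rad, qdot=-1.80714 -0.03409 rad/s, ee=0.57139 -0.02193 0.12153 m, u=13.52725 1.94947 N·m.
t=0.58500 s (step 39): theta=-1.73995 0.89939 rad, qdot=-1.52101 -0.00956 rad/s, ee=0.57899 -0.02187 0.07835 m, u=13.41271 1.96960 N·m.
t=0.63000 s (step 42): theta=-1.80253 0.89934 rad, qdot=-1.26496 0.00448 rad/s, ee=0.58276 -0.02187 0.04198 m, u=13.18598 1.97940 N·m.
t=0.67500 s (step 45): theta=-1.85434 0.89991 rad, qdot=-1.04284 0.01956 rad/s, ee=0.58409 -0.02191 0.01184 m, u=12.90324 1.97543 N·m.
t=0.72000 s (step 48): theta=-1.89693 0.90126 rad, qdot=-0.85481 0.04043 rad/s, ee=0.58392 -0.02199 -0.01278 m, u=12.60378 1.95797 N·m.
t=0.76500 s (step 51): theta=-1.93178 0.90366 rad, qdot=-0.69824 0.06539 rad/s, ee=0.58290 -0.02215 -0.03267 m, u=12.31274 1.93109 N·m.
t=0.81000 s (step 54): theta=-1.96021 0.90715 rad, qdot=-0.56872 0.08815 rad/s, ee=0.58142 -0.02237 -0.04856 m, u=12.04478 1.90187 N·m.
t=0.85500 s (step 57): theta=-1.98333 0.91155 rad, qdot=-0.46223 0.10646 rad/s, ee=0.57975 -0.02265 -0.06115 m, u=11.80676 1.87378 N·m.
t=0.90000 s (step 60): theta=-2.00212 0.91669 rad, qdot=-0.37525 0.12049 rad/s, ee=0.57807 -0.02298 -0.07104 m, u=11.60051 1.84786 N·m.
t=0.94500 s (step 63): theta=-2.01737 0.92236 rad, qdot=-0.30461 0.13088 rad/s, ee=0.57645 -0.02335 -0.07875 m, u=11.42487 1.82440 N·m.
t=0.97500 s (step 65): theta=-2.02591 0.92637 rad, qdot=-0.26519 0.13610 rad/s, ee=0.57543 -0.02361 -0.08289 m.
final theta (rad): -2.02591 0.92637


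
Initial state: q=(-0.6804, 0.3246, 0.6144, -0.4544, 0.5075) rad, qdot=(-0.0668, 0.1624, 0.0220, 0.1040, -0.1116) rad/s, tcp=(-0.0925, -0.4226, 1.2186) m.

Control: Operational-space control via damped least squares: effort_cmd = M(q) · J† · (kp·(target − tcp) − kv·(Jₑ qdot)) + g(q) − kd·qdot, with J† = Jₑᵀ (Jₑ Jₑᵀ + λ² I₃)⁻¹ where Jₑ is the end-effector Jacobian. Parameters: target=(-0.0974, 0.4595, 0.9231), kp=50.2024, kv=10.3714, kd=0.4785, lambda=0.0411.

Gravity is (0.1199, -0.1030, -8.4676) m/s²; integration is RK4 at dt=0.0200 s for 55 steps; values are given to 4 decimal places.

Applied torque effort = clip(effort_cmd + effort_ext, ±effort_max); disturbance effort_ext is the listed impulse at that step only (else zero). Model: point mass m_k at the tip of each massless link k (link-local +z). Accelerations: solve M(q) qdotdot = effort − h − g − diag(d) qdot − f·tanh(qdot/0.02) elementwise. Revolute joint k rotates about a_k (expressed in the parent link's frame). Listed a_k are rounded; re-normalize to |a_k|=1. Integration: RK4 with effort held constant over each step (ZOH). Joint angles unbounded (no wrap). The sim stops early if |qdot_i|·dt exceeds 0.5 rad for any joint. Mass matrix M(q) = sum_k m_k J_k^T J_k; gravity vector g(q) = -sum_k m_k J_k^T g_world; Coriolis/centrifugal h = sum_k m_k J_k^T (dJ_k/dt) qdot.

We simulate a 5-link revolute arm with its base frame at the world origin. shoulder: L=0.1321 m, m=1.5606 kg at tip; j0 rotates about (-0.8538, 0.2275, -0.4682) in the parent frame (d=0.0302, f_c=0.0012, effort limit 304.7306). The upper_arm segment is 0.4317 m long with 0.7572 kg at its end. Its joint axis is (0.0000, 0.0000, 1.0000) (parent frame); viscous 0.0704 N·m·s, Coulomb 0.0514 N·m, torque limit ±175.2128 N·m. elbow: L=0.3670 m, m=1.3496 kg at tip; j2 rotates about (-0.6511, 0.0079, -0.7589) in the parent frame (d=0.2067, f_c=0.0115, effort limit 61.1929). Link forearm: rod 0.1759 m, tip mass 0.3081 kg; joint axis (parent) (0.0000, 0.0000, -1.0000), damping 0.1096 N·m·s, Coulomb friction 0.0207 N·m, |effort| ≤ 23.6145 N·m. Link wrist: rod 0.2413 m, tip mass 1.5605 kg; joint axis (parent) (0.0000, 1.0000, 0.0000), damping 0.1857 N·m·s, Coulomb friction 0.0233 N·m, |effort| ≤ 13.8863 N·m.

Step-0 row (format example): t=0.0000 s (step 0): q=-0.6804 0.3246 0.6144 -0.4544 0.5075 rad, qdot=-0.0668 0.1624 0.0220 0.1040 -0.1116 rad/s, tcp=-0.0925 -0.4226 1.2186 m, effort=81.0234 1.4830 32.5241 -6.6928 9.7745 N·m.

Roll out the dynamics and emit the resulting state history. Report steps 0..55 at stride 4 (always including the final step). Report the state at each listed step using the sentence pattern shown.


t=0.0800 s (step 4): q=-0.7272 0.4486 0.8894 -0.5673 0.7499 rad, qdot=-0.3650 2.1756 4.6965 -2.3530 4.0420 rad/s, tcp=-0.0995 -0.3238 1.1869 m, effort=46.2633 -3.0766 11.2959 -2.4740 1.1371 N·m.
t=0.1600 s (step 8): q=-0.6954 0.6145 1.1975 -0.7760 1.0235 rad, qdot=1.1060 1.8946 2.8633 -2.5023 2.6709 rad/s, tcp=-0.1099 -0.1356 1.1309 m, effort=17.1839 -4.3658 1.2730 0.9674 -1.8519 N·m.
t=0.2400 s (step 12): q=-0.5720 0.7461 1.3529 -0.9397 1.1744 rad, qdot=1.8355 1.4116 1.1457 -1.5300 1.1925 rad/s, tcp=-0.1166 0.0565 1.0773 m, effort=-4.5732 -2.8950 -4.0398 2.8419 -2.4210 N·m.
t=0.3200 s (step 16): q=-0.4235 0.8430 1.4052 -1.0258 1.2301 rad, qdot=1.7808 1.0236 0.2912 -0.6970 0.3082 rad/s, tcp=-0.1167 0.2177 1.0312 m, effort=-16.5678 -0.8982 -6.8791 3.2940 -2.2838 N·m.
t=0.4000 s (step 20): q=-0.2979 0.9111 1.4158 -1.0643 1.2391 rad, qdot=1.3305 0.6872 0.0379 -0.3205 -0.0032 rad/s, tcp=-0.1121 0.3358 0.9928 m, effort=-20.4470 0.5083 -8.0315 3.1498 -2.2878 N·m.
t=0.4800 s (step 24): q=-0.2120 0.9546 1.4172 -1.0835 1.2383 rad, qdot=0.8214 0.4096 0.0213 -0.1860 -0.0011 rad/s, tcp=-0.1058 0.4113 0.9630 m, effort=-19.2050 1.0386 -7.9548 2.8306 -2.4221 N·m.
t=0.5600 s (step 28): q=-0.1636 0.9787 1.4204 -1.0962 1.2398 rad, qdot=0.4115 0.2067 0.0601 -0.1321 0.0397 rad/s, tcp=-0.1003 0.4530 0.9427 m, effort=-15.7695 0.9144 -7.2120 2.5094 -2.4883 N·m.
t=0.6400 s (step 32): q=-0.1421 0.9899 1.4259 -1.1049 1.2446 rad, qdot=0.1471 0.0850 0.0723 -0.0885 0.0758 rad/s, tcp=-0.0968 0.4717 0.9312 m, effort=-12.0465 0.4920 -6.2957 2.2502 -2.5042 N·m.
t=0.7200 s (step 36): q=-0.1367 0.9939 1.4315 -1.1106 1.2511 rad, qdot=0.0041 0.0220 0.0645 -0.0551 0.0835 rad/s, tcp=-0.0953 0.4769 0.9258 m, effort=-9.0230 0.0435 -5.5077 2.0719 -2.4893 N·m.
t=0.8000 s (step 40): q=-0.1392 0.9947 1.4362 -1.1136 1.2575 rad, qdot=-0.0552 0.0027 0.0539 -0.0227 0.0754 rad/s, tcp=-0.0951 0.4753 0.9242 m, effort=-6.9690 -0.3179 -4.9530 1.9642 -2.4664 N·m.
t=0.8800 s (step 44): q=-0.1443 0.9947 1.4401 -1.1149 1.2629 rad, qdot=-0.0685 -0.0021 0.0442 -0.0119 0.0586 rad/s, tcp=-0.0957 0.4713 0.9242 m, effort=-5.7957 -0.5556 -4.6264 1.9201 -2.4464 N·m.
t=0.9600 s (step 48): q=-0.1495 0.9945 1.4433 -1.1157 1.2670 rad, qdot=-0.0597 -0.0023 0.0350 -0.0090 0.0428 rad/s, tcp=-0.0966 0.4672 0.9247 m, effort=-5.2483 -0.6758 -4.4697 1.9071 -2.4355 N·m.
t=1.0400 s (step 52): q=-0.1537 0.9943 1.4458 -1.1163 1.2699 rad, qdot=-0.0438 -0.0012 0.0276 -0.0079 0.0306 rad/s, tcp=-0.0973 0.4640 0.9251 m, effort=-5.0821 -0.7141 -4.4196 1.9077 -2.4318 N·m.
t=1.1000 s (step 55): q=-0.1559 0.9943 1.4473 -1.1168 1.2715 rad, qdot=-0.0319 -0.0004 0.0231 -0.0074 0.0239 rad/s, tcp=-0.0977 0.4623 0.9253 m.


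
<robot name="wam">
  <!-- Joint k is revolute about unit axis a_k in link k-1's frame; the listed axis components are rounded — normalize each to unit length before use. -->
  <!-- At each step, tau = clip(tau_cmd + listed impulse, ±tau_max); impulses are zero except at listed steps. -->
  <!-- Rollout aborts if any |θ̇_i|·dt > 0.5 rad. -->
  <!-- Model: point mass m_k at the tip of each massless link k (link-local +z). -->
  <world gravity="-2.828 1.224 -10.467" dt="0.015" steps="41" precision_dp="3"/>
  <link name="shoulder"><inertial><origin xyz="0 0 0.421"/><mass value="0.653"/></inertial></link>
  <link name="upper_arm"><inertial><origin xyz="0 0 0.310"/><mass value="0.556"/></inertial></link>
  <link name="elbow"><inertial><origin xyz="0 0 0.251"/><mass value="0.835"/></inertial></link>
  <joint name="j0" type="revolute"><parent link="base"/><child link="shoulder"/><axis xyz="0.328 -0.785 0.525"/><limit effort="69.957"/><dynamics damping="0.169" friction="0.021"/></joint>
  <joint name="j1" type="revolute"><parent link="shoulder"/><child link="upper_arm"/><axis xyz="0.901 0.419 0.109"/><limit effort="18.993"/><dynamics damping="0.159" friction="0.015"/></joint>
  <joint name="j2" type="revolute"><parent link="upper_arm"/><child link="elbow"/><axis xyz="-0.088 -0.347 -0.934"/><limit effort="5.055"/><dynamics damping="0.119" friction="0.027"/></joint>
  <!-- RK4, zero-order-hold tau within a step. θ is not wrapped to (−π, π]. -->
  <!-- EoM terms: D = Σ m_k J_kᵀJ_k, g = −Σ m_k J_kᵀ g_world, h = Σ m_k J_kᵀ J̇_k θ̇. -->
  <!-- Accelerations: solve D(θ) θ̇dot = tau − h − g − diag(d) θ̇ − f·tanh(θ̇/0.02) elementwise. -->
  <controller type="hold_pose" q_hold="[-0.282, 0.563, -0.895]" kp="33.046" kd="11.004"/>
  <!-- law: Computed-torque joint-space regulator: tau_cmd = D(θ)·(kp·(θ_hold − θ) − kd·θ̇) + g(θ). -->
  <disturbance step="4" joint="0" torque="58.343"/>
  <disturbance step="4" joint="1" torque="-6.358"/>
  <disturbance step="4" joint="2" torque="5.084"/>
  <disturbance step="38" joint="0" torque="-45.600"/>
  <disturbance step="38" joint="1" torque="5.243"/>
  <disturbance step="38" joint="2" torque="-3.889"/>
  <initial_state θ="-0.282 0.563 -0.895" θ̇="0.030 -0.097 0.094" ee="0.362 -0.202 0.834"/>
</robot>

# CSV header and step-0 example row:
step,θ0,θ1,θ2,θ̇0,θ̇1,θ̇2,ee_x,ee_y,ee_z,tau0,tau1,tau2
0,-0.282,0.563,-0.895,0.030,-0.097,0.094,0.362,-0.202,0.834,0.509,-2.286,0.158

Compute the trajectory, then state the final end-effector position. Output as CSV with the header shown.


step,θ0,θ1,θ2,θ̇0,θ̇1,θ̇2,ee_x,ee_y,ee_z,tau0,tau1,tau2
1,-0.282,0.562,-0.895,0.029,-0.078,0.027,0.362,-0.202,0.835,0.544,-2.323,0.162
2,-0.281,0.561,-0.895,0.023,-0.063,0.027,0.362,-0.202,0.835,0.575,-2.357,0.163
3,-0.281,0.560,-0.895,0.018,-0.051,0.027,0.361,-0.201,0.836,0.603,-2.387,0.164
4,-0.280,0.559,-0.895,0.014,-0.040,0.027,0.361,-0.201,0.836,58.971,-8.772,5.055
5,-0.268,0.559,-0.885,1.608,0.005,1.156,0.354,-0.202,0.839,-9.281,-1.312,-0.649
6,-0.246,0.559,-0.873,1.362,-0.017,0.518,0.341,-0.205,0.844,-8.193,-1.339,-0.539
7,-0.227,0.558,-0.868,1.129,-0.031,0.203,0.330,-0.207,0.848,-7.217,-1.402,-0.449
8,-0.212,0.558,-0.866,0.918,-0.038,0.043,0.321,-0.209,0.851,-6.342,-1.487,-0.372
9,-0.200,0.557,-0.866,0.725,-0.041,0.043,0.314,-0.210,0.853,-5.557,-1.582,-0.310
10,-0.190,0.557,-0.865,0.559,-0.039,0.044,0.309,-0.211,0.855,-4.853,-1.681,-0.254
11,-0.183,0.556,-0.865,0.416,-0.034,0.041,0.304,-0.211,0.856,-4.223,-1.779,-0.204
12,-0.177,0.556,-0.865,0.295,-0.028,0.037,0.301,-0.212,0.858,-3.659,-1.873,-0.160
13,-0.174,0.555,-0.865,0.191,-0.021,0.032,0.299,-0.212,0.858,-3.154,-1.960,-0.121
14,-0.171,0.555,-0.865,0.104,-0.014,0.027,0.298,-0.212,0.859,-2.702,-2.040,-0.086
15,-0.170,0.555,-0.865,0.030,-0.008,0.022,0.297,-0.212,0.859,-2.297,-2.112,-0.055
16,-0.170,0.555,-0.865,-0.031,-0.003,0.012,0.297,-0.212,0.859,-1.939,-2.176,-0.027
17,-0.171,0.555,-0.865,-0.081,0.001,0.002,0.298,-0.212,0.859,-1.623,-2.232,-0.003
18,-0.173,0.555,-0.866,-0.122,0.005,-0.005,0.299,-0.212,0.859,-1.341,-2.281,0.019
19,-0.175,0.555,-0.866,-0.155,0.008,-0.023,0.300,-0.212,0.858,-1.089,-2.325,0.038
20,-0.177,0.555,-0.866,-0.181,0.010,-0.043,0.301,-0.211,0.858,-0.865,-2.363,0.056
21,-0.180,0.555,-0.866,-0.202,0.012,-0.048,0.303,-0.211,0.857,-0.665,-2.396,0.071
22,-0.183,0.556,-0.866,-0.219,0.012,-0.048,0.305,-0.211,0.857,-0.488,-2.424,0.085
23,-0.187,0.556,-0.867,-0.231,0.013,-0.048,0.307,-0.210,0.856,-0.330,-2.449,0.097
24,-0.190,0.556,-0.867,-0.239,0.013,-0.048,0.309,-0.210,0.855,-0.190,-2.471,0.107
25,-0.194,0.556,-0.867,-0.245,0.013,-0.048,0.311,-0.210,0.855,-0.065,-2.490,0.116
26,-0.198,0.556,-0.868,-0.247,0.013,-0.048,0.313,-0.209,0.854,0.045,-2.507,0.124
27,-0.201,0.556,-0.868,-0.247,0.013,-0.048,0.315,-0.209,0.853,0.142,-2.521,0.132
28,-0.205,0.557,-0.868,-0.246,0.013,-0.048,0.317,-0.209,0.852,0.229,-2.534,0.138
29,-0.209,0.557,-0.868,-0.243,0.013,-0.048,0.319,-0.208,0.852,0.305,-2.545,0.143
30,-0.213,0.557,-0.869,-0.238,0.012,-0.048,0.321,-0.208,0.851,0.372,-2.554,0.148
31,-0.216,0.557,-0.869,-0.232,0.012,-0.048,0.324,-0.208,0.850,0.431,-2.563,0.152
32,-0.220,0.557,-0.869,-0.226,0.012,-0.048,0.325,-0.207,0.849,0.482,-2.570,0.156
33,-0.223,0.557,-0.870,-0.219,0.012,-0.047,0.327,-0.207,0.849,0.528,-2.577,0.159
34,-0.226,0.558,-0.870,-0.211,0.012,-0.047,0.329,-0.207,0.848,0.568,-2.583,0.162
35,-0.229,0.558,-0.870,-0.203,0.011,-0.047,0.331,-0.206,0.847,0.603,-2.588,0.165
36,-0.232,0.558,-0.870,-0.195,0.011,-0.047,0.333,-0.206,0.847,0.633,-2.592,0.167
37,-0.235,0.558,-0.871,-0.187,0.011,-0.047,0.334,-0.206,0.846,0.659,-2.596,0.168
38,-0.238,0.558,-0.871,-0.179,0.011,-0.047,0.336,-0.206,0.846,-44.918,2.644,-3.719
39,-0.250,0.558,-0.880,-1.407,-0.022,-1.086,0.343,-0.204,0.843,8.464,-3.450,0.816
40,-0.270,0.558,-0.891,-1.229,-0.064,-0.428,0.355,-0.201,0.839,7.647,-3.255,0.728
41,-0.287,0.556,-0.895,-1.048,-0.079,-0.136,0.364,-0.199,0.835,,,
# final ee position (m): 0.364 -0.199 0.835


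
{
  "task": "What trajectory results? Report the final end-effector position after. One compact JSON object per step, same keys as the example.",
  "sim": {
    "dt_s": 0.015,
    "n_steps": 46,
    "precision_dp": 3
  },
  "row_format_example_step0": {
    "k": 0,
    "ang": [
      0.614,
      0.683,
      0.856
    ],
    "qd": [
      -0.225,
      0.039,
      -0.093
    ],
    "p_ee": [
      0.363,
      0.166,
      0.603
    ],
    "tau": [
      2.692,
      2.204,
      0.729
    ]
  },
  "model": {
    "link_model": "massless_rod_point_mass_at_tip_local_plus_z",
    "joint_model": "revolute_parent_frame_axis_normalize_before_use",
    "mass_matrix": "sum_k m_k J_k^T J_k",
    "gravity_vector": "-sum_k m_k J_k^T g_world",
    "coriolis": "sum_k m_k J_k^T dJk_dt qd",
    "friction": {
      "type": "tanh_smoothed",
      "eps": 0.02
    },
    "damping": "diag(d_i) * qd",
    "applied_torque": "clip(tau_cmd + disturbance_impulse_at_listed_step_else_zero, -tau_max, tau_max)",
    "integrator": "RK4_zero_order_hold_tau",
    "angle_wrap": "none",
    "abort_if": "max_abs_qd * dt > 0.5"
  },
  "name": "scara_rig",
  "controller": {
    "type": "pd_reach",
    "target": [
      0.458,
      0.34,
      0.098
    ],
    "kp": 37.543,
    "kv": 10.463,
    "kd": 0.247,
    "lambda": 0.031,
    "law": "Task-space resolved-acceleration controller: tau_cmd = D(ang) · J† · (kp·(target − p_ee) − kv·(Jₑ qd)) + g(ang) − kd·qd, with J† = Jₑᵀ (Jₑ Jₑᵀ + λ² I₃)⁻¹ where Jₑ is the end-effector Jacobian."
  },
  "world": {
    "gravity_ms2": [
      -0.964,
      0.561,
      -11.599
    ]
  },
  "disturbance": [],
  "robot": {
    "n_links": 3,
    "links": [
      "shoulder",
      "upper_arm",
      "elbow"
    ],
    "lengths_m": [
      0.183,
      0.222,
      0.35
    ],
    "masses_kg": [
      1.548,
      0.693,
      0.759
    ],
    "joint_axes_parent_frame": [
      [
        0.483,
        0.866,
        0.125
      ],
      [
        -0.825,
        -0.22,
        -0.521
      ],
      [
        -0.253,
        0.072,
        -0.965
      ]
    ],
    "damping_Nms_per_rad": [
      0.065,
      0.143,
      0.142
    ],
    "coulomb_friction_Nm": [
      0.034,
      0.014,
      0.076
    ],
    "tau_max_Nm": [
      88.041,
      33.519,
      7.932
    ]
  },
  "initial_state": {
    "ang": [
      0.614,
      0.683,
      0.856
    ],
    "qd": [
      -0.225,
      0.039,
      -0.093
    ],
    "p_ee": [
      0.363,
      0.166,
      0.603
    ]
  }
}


{"k":1,"ang":[0.613,0.687,0.859],"qd":[0.128,0.577,0.081],"p_ee":[0.363,0.168,0.602],"tau":[1.547,1.385,0.502]}
{"k":2,"ang":[0.617,0.699,0.86],"qd":[0.403,0.993,0.346],"p_ee":[0.364,0.172,0.599],"tau":[0.545,0.697,0.277]}
{"k":3,"ang":[0.626,0.717,0.861],"qd":[0.66,1.353,0.236],"p_ee":[0.367,0.178,0.595],"tau":[-0.267,0.101,0.174]}
{"k":4,"ang":[0.637,0.74,0.863],"qd":[0.852,1.616,0.332],"p_ee":[0.371,0.184,0.588],"tau":[-1.022,-0.408,0.033]}
{"k":5,"ang":[0.651,0.766,0.865],"qd":[1.023,1.827,0.275],"p_ee":[0.376,0.191,0.58],"tau":[-1.665,-0.855,-0.052]}
{"k":6,"ang":[0.668,0.795,0.866],"qd":[1.171,1.99,0.161],"p_ee":[0.382,0.199,0.571],"tau":[-2.229,-1.247,-0.109]}
{"k":7,"ang":[0.687,0.825,0.868],"qd":[1.29,2.103,0.086],"p_ee":[0.389,0.207,0.56],"tau":[-2.743,-1.593,-0.166]}
{"k":8,"ang":[0.706,0.857,0.87],"qd":[1.375,2.168,0.15],"p_ee":[0.395,0.216,0.549],"tau":[-3.233,-1.898,-0.252]}
{"k":9,"ang":[0.728,0.89,0.872],"qd":[1.453,2.21,0.111],"p_ee":[0.402,0.224,0.537],"tau":[-3.655,-2.172,-0.301]}
{"k":10,"ang":[0.75,0.923,0.874],"qd":[1.51,2.222,0.139],"p_ee":[0.409,0.232,0.524],"tau":[-4.051,-2.415,-0.362]}
{"k":11,"ang":[0.773,0.957,0.876],"qd":[1.561,2.217,0.119],"p_ee":[0.416,0.241,0.511],"tau":[-4.401,-2.633,-0.404]}
{"k":12,"ang":[0.797,0.99,0.878],"qd":[1.598,2.192,0.129],"p_ee":[0.423,0.248,0.498],"tau":[-4.725,-2.827,-0.448]}
{"k":13,"ang":[0.821,1.022,0.88],"qd":[1.628,2.155,0.118],"p_ee":[0.429,0.256,0.484],"tau":[-5.016,-2.999,-0.483]}
{"k":14,"ang":[0.845,1.054,0.882],"qd":[1.651,2.105,0.119],"p_ee":[0.435,0.263,0.47],"tau":[-5.282,-3.151,-0.516]}
{"k":15,"ang":[0.87,1.085,0.884],"qd":[1.667,2.047,0.113],"p_ee":[0.441,0.27,0.456],"tau":[-5.522,-3.284,-0.543]}
{"k":16,"ang":[0.895,1.116,0.885],"qd":[1.677,1.982,0.11],"p_ee":[0.447,0.277,0.442],"tau":[-5.741,-3.399,-0.569]}
{"k":17,"ang":[0.92,1.145,0.887],"qd":[1.682,1.911,0.105],"p_ee":[0.452,0.283,0.428],"tau":[-5.938,-3.497,-0.59]}
{"k":18,"ang":[0.946,1.173,0.889],"qd":[1.683,1.835,0.101],"p_ee":[0.457,0.289,0.415],"tau":[-6.117,-3.58,-0.61]}
{"k":19,"ang":[0.971,1.2,0.89],"qd":[1.679,1.757,0.096],"p_ee":[0.461,0.295,0.401],"tau":[-6.278,-3.649,-0.627]}
{"k":20,"ang":[0.996,1.226,0.892],"qd":[1.672,1.678,0.091],"p_ee":[0.466,0.3,0.388],"tau":[-6.422,-3.703,-0.642]}
{"k":21,"ang":[1.021,1.25,0.893],"qd":[1.661,1.597,0.086],"p_ee":[0.469,0.305,0.375],"tau":[-6.552,-3.746,-0.655]}
{"k":22,"ang":[1.046,1.273,0.894],"qd":[1.646,1.517,0.081],"p_ee":[0.473,0.31,0.362],"tau":[-6.667,-3.776,-0.667]}
{"k":23,"ang":[1.07,1.296,0.895],"qd":[1.628,1.437,0.075],"p_ee":[0.476,0.315,0.349],"tau":[-6.77,-3.797,-0.677]}
{"k":24,"ang":[1.095,1.317,0.897],"qd":[1.607,1.359,0.069],"p_ee":[0.479,0.319,0.337],"tau":[-6.861,-3.807,-0.686]}
{"k":25,"ang":[1.118,1.336,0.898],"qd":[1.584,1.282,0.062],"p_ee":[0.481,0.323,0.326],"tau":[-6.941,-3.809,-0.694]}
{"k":26,"ang":[1.142,1.355,0.898],"qd":[1.558,1.207,0.056],"p_ee":[0.484,0.326,0.315],"tau":[-7.011,-3.803,-0.701]}
{"k":27,"ang":[1.165,1.373,0.899],"qd":[1.53,1.135,0.05],"p_ee":[0.486,0.33,0.304],"tau":[-7.073,-3.79,-0.707]}
{"k":28,"ang":[1.188,1.389,0.9],"qd":[1.499,1.066,0.044],"p_ee":[0.488,0.333,0.294],"tau":[-7.127,-3.771,-0.713]}
{"k":29,"ang":[1.21,1.405,0.901],"qd":[1.467,1.0,0.039],"p_ee":[0.489,0.336,0.284],"tau":[-7.173,-3.746,-0.718]}
{"k":30,"ang":[1.232,1.419,0.901],"qd":[1.432,0.936,0.036],"p_ee":[0.491,0.339,0.274],"tau":[-7.213,-3.716,-0.723]}
{"k":31,"ang":[1.253,1.433,0.902],"qd":[1.396,0.875,0.038],"p_ee":[0.492,0.341,0.265],"tau":[-7.248,-3.683,-0.73]}
{"k":32,"ang":[1.274,1.445,0.902],"qd":[1.348,0.815,0.119],"p_ee":[0.493,0.344,0.256],"tau":[-7.296,-3.646,-0.758]}
{"k":33,"ang":[1.294,1.457,0.903],"qd":[1.308,0.761,0.107],"p_ee":[0.494,0.346,0.248],"tau":[-7.315,-3.607,-0.759]}
{"k":34,"ang":[1.313,1.468,0.904],"qd":[1.265,0.71,0.124],"p_ee":[0.495,0.348,0.24],"tau":[-7.336,-3.566,-0.768]}
{"k":35,"ang":[1.332,1.479,0.904],"qd":[1.223,0.662,0.124],"p_ee":[0.495,0.35,0.233],"tau":[-7.35,-3.522,-0.771]}
{"k":36,"ang":[1.35,1.488,0.905],"qd":[1.179,0.617,0.138],"p_ee":[0.496,0.352,0.226],"tau":[-7.363,-3.478,-0.779]}
{"k":37,"ang":[1.368,1.497,0.906],"qd":[1.136,0.575,0.139],"p_ee":[0.496,0.354,0.219],"tau":[-7.37,-3.433,-0.782]}
{"k":38,"ang":[1.385,1.506,0.907],"qd":[1.092,0.535,0.147],"p_ee":[0.497,0.356,0.213],"tau":[-7.377,-3.388,-0.787]}
{"k":39,"ang":[1.401,1.513,0.908],"qd":[1.049,0.498,0.146],"p_ee":[0.497,0.357,0.206],"tau":[-7.378,-3.342,-0.79]}
{"k":40,"ang":[1.416,1.521,0.91],"qd":[1.007,0.464,0.148],"p_ee":[0.497,0.359,0.201],"tau":[-7.378,-3.297,-0.792]}
{"k":41,"ang":[1.431,1.527,0.911],"qd":[0.965,0.432,0.144],"p_ee":[0.497,0.36,0.195],"tau":[-7.375,-3.252,-0.794]}
{"k":42,"ang":[1.445,1.534,0.912],"qd":[0.924,0.403,0.141],"p_ee":[0.497,0.362,0.19],"tau":[-7.371,-3.207,-0.795]}
{"k":43,"ang":[1.459,1.539,0.913],"qd":[0.883,0.375,0.137],"p_ee":[0.498,0.363,0.185],"tau":[-7.364,-3.163,-0.795]}
{"k":44,"ang":[1.472,1.545,0.914],"qd":[0.844,0.349,0.132],"p_ee":[0.498,0.364,0.181],"tau":[-7.357,-3.12,-0.796]}
{"k":45,"ang":[1.485,1.55,0.914],"qd":[0.806,0.326,0.126],"p_ee":[0.498,0.365,0.176],"tau":[-7.349,-3.078,-0.796]}
{"k":46,"ang":[1.497,1.555,0.915],"qd":[0.769,0.304,0.121],"p_ee":[0.498,0.366,0.172]}
{"summary": "final p_ee position (m): 0.498 0.366 0.172"}


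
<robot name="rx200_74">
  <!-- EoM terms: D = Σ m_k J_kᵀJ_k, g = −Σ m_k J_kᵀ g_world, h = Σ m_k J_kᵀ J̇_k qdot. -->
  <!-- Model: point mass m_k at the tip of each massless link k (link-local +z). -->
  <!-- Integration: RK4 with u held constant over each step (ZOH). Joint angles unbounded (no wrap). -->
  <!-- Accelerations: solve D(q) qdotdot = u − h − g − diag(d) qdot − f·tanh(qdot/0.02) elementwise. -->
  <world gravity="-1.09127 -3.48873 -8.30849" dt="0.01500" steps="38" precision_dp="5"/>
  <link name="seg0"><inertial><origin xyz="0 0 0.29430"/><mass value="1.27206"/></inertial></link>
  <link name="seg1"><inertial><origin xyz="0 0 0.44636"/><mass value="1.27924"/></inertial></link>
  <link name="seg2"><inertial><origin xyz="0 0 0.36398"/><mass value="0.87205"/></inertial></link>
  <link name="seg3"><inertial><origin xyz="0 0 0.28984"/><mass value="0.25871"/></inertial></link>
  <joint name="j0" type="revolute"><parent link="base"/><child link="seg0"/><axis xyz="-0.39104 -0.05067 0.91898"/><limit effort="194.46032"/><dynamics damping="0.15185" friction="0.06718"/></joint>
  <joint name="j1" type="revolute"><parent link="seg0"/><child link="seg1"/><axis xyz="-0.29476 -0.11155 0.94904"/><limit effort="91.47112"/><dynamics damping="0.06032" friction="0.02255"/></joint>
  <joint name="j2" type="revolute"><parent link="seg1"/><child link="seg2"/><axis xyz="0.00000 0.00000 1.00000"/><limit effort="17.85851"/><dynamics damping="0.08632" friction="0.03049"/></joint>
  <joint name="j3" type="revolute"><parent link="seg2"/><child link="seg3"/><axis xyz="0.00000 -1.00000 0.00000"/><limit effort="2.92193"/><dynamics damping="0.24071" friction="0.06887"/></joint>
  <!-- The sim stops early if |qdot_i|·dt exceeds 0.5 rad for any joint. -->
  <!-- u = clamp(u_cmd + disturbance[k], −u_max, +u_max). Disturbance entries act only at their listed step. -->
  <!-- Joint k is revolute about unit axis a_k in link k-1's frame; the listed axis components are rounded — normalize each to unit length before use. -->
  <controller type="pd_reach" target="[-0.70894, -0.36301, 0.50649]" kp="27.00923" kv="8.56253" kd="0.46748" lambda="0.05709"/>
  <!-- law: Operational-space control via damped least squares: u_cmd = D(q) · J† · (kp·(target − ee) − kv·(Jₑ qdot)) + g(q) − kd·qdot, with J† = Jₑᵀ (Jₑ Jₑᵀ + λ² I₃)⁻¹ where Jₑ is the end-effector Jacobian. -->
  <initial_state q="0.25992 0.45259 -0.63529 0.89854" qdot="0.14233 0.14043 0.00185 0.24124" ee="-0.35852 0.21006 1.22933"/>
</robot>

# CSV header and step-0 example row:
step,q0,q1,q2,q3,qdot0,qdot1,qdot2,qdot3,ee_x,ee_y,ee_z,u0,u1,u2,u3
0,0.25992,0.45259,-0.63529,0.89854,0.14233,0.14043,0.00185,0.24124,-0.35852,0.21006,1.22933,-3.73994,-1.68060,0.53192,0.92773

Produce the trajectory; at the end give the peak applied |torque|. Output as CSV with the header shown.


step,q0,q1,q2,q3,qdot0,qdot1,qdot2,qdot3,ee_x,ee_y,ee_z,u0,u1,u2,u3
1,0.25916,0.45633,-0.63278,0.90974,-0.24172,0.36188,0.32035,1.22109,-0.36091,0.20852,1.22650,-2.86216,-1.56447,0.30954,0.30566
2,0.25301,0.46380,-0.62749,0.93093,-0.57862,0.63469,0.38303,1.59291,-0.36423,0.20470,1.22155,-1.92065,-1.35626,0.23684,0.05791
3,0.24262,0.47468,-0.62118,0.95600,-0.80575,0.81493,0.45715,1.74612,-0.36773,0.19952,1.21576,-0.98017,-1.05394,0.16686,-0.05368
4,0.22950,0.48777,-0.61380,0.98259,-0.94476,0.92966,0.52603,1.79791,-0.37113,0.19337,1.20963,-0.11441,-0.72474,0.10643,-0.10422
5,0.21479,0.50228,-0.60548,1.00957,-1.01698,1.00673,0.58067,1.79974,-0.37436,0.18660,1.20337,0.65088,-0.40616,0.05848,-0.12679
6,0.19938,0.51781,-0.59646,1.03638,-1.03839,1.06515,0.62010,1.77674,-0.37745,0.17942,1.19706,1.31362,-0.11571,0.02196,-0.13723
7,0.18395,0.53416,-0.58695,1.06276,-1.02047,1.11674,0.64590,1.74180,-0.38048,0.17201,1.19072,1.88158,0.14017,-0.00522,-0.14325
8,0.16902,0.55129,-0.57714,1.08857,-0.97128,1.16834,0.66004,1.70168,-0.38354,0.16448,1.18435,2.36587,0.36084,-0.02508,-0.14854
9,0.15503,0.56921,-0.56719,1.11377,-0.89638,1.22356,0.66420,1.65991,-0.38670,0.15691,1.17792,2.77786,0.54854,-0.03923,-0.15476
10,0.14231,0.58800,-0.55724,1.13834,-0.79950,1.28398,0.65956,1.61828,-0.39002,0.14933,1.17142,3.12777,0.70670,-0.04886,-0.16248
11,0.13120,0.60774,-0.54743,1.16230,-0.68302,1.34992,0.64688,1.57762,-0.39356,0.14179,1.16483,3.42410,0.83903,-0.05477,-0.17176
12,0.12197,0.62851,-0.53785,1.18565,-0.54835,1.42092,0.62656,1.53824,-0.39736,0.13431,1.15814,3.67336,0.94899,-0.05744,-0.18241
13,0.11489,0.65037,-0.52864,1.20843,-0.39615,1.49604,0.59872,1.50014,-0.40143,0.12688,1.15133,3.88013,1.03953,-0.05715,-0.19412
14,0.11022,0.67339,-0.51991,1.23064,-0.22652,1.57403,0.56329,1.46319,-0.40578,0.11951,1.14440,4.04703,1.11294,-0.05401,-0.20658
15,0.10821,0.69759,-0.51176,1.25230,-0.03929,1.65349,0.51999,1.42715,-0.41042,0.11219,1.13734,4.17483,1.17073,-0.04799,-0.21943
16,0.10903,0.72314,-0.50442,1.27339,0.14564,1.75819,0.45330,1.38522,-0.41535,0.10492,1.13016,4.25310,1.18963,-0.03192,-0.22943
17,0.11274,0.75022,-0.49809,1.29388,0.35187,1.85245,0.38805,1.34906,-0.42057,0.09765,1.12285,4.29558,1.20116,-0.01836,-0.24228
18,0.11972,0.77863,-0.49276,1.31385,0.58170,1.93436,0.31953,1.31535,-0.42603,0.09037,1.11543,4.29649,1.20514,-0.00442,-0.25585
19,0.13030,0.80820,-0.48851,1.33332,0.83366,2.00576,0.24322,1.28161,-0.43170,0.08305,1.10791,4.24777,1.19647,0.01235,-0.26876
20,0.14482,0.83876,-0.48548,1.35227,1.10706,2.06586,0.15782,1.24712,-0.43753,0.07568,1.10029,4.14288,1.17188,0.03262,-0.28062
21,0.16359,0.87014,-0.48381,1.37070,1.40116,2.11270,0.06317,1.21168,-0.44349,0.06825,1.09261,3.97611,1.12888,0.05642,-0.29132
22,0.18691,0.90209,-0.48357,1.38860,1.71646,2.14098,-0.02715,1.17603,-0.44952,0.06072,1.08487,3.74983,1.06981,0.07530,-0.30124
23,0.21512,0.93430,-0.48451,1.40596,2.05230,2.14670,-0.10043,1.14108,-0.45551,0.05302,1.07715,3.46899,0.99813,0.08100,-0.31081
24,0.24846,0.96648,-0.48676,1.42278,2.40054,2.13707,-0.20183,1.10325,-0.46140,0.04513,1.06948,3.10726,0.89766,0.10200,-0.31826
25,0.28708,0.99837,-0.49065,1.43903,2.75860,2.10564,-0.31840,1.06379,-0.46716,0.03709,1.06186,2.67096,0.77199,0.13090,-0.32422
26,0.33111,1.02960,-0.49635,1.45467,3.12162,2.04863,-0.44246,1.02307,-0.47277,0.02893,1.05432,2.16724,0.62389,0.16355,-0.32885
27,0.38058,1.05977,-0.50393,1.46969,3.48299,1.96402,-0.56882,0.98130,-0.47816,0.02064,1.04690,1.60536,0.45647,0.19748,-0.33216
28,0.43539,1.08846,-0.51340,1.48408,3.83470,1.85132,-0.69325,0.93876,-0.48331,0.01224,1.03962,0.99707,0.27357,0.23091,-0.33422
29,0.49534,1.11526,-0.52470,1.49783,4.16784,1.71155,-0.81196,0.89581,-0.48817,0.00375,1.03251,0.35623,0.07979,0.26248,-0.33511
30,0.56009,1.13977,-0.53772,1.51094,4.47301,1.54729,-0.92154,0.85293,-0.49270,-0.00482,1.02560,-0.30195,-0.11980,0.29109,-0.33491
31,0.62915,1.16167,-0.55229,1.52341,4.74106,1.36258,-1.01916,0.81063,-0.49689,-0.01345,1.01892,-0.96194,-0.31999,0.31597,-0.33377
32,0.70189,1.18067,-0.56823,1.53525,4.96373,1.16271,-1.10272,0.76943,-0.50072,-0.02210,1.01247,-1.60880,-0.51584,0.33671,-0.33178
33,0.77760,1.19659,-0.58531,1.54649,5.13437,0.95383,-1.17107,0.72980,-0.50421,-0.03074,1.00628,-2.22919,-0.70299,0.35329,-0.32907
34,0.85544,1.20936,-0.60331,1.55715,5.24851,0.74248,-1.22409,0.69214,-0.50735,-0.03936,1.00034,-2.81191,-0.87789,0.36602,-0.32573
35,0.93457,1.21897,-0.62199,1.56726,5.30415,0.53505,-1.26254,0.65676,-0.51018,-0.04791,0.99465,-3.34835,-1.03788,0.37551,-0.32188
36,1.01410,1.22554,-0.64114,1.57686,5.30181,0.33730,-1.28795,0.62386,-0.51273,-0.05639,0.98920,-3.83251,-1.18114,0.38253,-0.31761
37,1.09319,1.22923,-0.66059,1.58599,5.24439,0.15401,-1.30231,0.59355,-0.51503,-0.06478,0.98396,-4.26080,-1.30658,0.38788,-0.31305
38,1.17104,1.23031,-0.68019,1.59468,5.13585,-0.00969,-1.30855,0.56556,-0.51712,-0.07306,0.97893,,,,
# max |u| (N·m): 4.29649


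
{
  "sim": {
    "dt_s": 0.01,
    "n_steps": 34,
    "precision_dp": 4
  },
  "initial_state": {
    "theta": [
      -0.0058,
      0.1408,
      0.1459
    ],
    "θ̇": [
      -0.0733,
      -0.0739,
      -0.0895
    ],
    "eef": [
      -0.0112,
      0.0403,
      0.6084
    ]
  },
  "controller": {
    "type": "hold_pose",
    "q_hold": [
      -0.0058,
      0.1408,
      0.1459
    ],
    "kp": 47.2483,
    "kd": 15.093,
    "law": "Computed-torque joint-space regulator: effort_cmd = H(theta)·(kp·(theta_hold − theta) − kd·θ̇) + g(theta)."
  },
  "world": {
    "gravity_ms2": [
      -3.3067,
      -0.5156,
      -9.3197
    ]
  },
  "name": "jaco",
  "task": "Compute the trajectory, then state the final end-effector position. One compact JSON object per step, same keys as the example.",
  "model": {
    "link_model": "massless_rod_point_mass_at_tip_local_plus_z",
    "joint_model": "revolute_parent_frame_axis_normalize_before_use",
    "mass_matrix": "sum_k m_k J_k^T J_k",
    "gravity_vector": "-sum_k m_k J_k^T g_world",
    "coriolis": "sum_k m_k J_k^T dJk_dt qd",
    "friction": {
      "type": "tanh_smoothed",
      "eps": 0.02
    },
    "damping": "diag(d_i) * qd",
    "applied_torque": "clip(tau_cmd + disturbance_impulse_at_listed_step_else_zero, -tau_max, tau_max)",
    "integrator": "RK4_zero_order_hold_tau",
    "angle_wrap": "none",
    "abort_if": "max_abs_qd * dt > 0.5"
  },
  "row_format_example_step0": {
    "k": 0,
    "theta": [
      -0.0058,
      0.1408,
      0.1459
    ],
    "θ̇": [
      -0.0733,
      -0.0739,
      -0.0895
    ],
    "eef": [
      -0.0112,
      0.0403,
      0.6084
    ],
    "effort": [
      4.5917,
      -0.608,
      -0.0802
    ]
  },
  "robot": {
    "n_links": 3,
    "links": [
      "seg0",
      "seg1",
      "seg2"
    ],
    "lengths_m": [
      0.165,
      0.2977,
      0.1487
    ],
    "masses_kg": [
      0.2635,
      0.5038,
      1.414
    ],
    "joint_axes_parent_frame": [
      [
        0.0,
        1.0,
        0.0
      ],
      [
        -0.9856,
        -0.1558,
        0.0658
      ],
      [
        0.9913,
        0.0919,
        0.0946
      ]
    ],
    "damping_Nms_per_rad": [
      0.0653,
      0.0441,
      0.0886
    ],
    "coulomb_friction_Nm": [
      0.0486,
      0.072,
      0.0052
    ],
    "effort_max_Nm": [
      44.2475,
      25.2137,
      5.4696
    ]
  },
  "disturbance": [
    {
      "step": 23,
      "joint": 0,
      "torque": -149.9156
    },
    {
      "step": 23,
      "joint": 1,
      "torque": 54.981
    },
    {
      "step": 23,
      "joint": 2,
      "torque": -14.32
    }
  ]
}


{"k":1,"theta":[-0.0065,0.1402,0.1454],"\u03b8\u0307":[-0.0605,-0.0411,-0.0094],"eef":[-0.0116,0.0401,0.6084],"effort":[4.5123,-0.6353,-0.0762]}
{"k":2,"theta":[-0.007,0.1399,0.1456],"\u03b8\u0307":[-0.0497,-0.022,0.0281],"eef":[-0.0119,0.04,0.6084],"effort":[4.4418,-0.6585,-0.0714]}
{"k":3,"theta":[-0.0075,0.1398,0.1459],"\u03b8\u0307":[-0.0405,-0.0122,0.0393],"eef":[-0.0122,0.0398,0.6084],"effort":[4.3792,-0.6768,-0.0667]}
{"k":4,"theta":[-0.0078,0.1397,0.1463],"\u03b8\u0307":[-0.0327,-0.0076,0.0371],"eef":[-0.0124,0.0397,0.6084],"effort":[4.3237,-0.6906,-0.0626]}
{"k":5,"theta":[-0.0081,0.1396,0.1466],"\u03b8\u0307":[-0.026,-0.0055,0.0299],"eef":[-0.0126,0.0397,0.6084],"effort":[4.2749,-0.7014,-0.059]}
{"k":6,"theta":[-0.0084,0.1395,0.1469],"\u03b8\u0307":[-0.0203,-0.0042,0.0223],"eef":[-0.0127,0.0396,0.6084],"effort":[4.2321,-0.7102,-0.0558]}
{"k":7,"theta":[-0.0085,0.1395,0.1471],"\u03b8\u0307":[-0.0154,-0.0032,0.0158],"eef":[-0.0128,0.0396,0.6084],"effort":[4.1948,-0.7175,-0.0532]}
{"k":8,"theta":[-0.0087,0.1395,0.1472],"\u03b8\u0307":[-0.0113,-0.0023,0.0108],"eef":[-0.0129,0.0395,0.6084],"effort":[4.1627,-0.7235,-0.051]}
{"k":9,"theta":[-0.0088,0.1395,0.1473],"\u03b8\u0307":[-0.0079,-0.0015,0.007],"eef":[-0.0129,0.0395,0.6084],"effort":[4.1352,-0.7284,-0.0492]}
{"k":10,"theta":[-0.0088,0.1395,0.1474],"\u03b8\u0307":[-0.0051,-0.0008,0.0041],"eef":[-0.013,0.0395,0.6084],"effort":[4.1118,-0.7323,-0.0477]}
{"k":11,"theta":[-0.0089,0.1394,0.1474],"\u03b8\u0307":[-0.0027,-0.0002,0.0019],"eef":[-0.013,0.0395,0.6084],"effort":[4.0919,-0.7355,-0.0464]}
{"k":12,"theta":[-0.0089,0.1394,0.1474],"\u03b8\u0307":[-0.0008,0.0003,0.0002],"eef":[-0.013,0.0395,0.6084],"effort":[4.075,-0.7381,-0.0454]}
{"k":13,"theta":[-0.0089,0.1395,0.1474],"\u03b8\u0307":[0.0008,0.0006,-0.0012],"eef":[-0.013,0.0395,0.6084],"effort":[4.0606,-0.7402,-0.0446]}
{"k":14,"theta":[-0.0089,0.1395,0.1474],"\u03b8\u0307":[0.002,0.0009,-0.0023],"eef":[-0.013,0.0395,0.6084],"effort":[4.0484,-0.7418,-0.0439]}
{"k":15,"theta":[-0.0089,0.1395,0.1473],"\u03b8\u0307":[0.0031,0.0011,-0.0031],"eef":[-0.013,0.0395,0.6084],"effort":[4.038,-0.7432,-0.0433]}
{"k":16,"theta":[-0.0088,0.1395,0.1473],"\u03b8\u0307":[0.0039,0.0013,-0.0038],"eef":[-0.013,0.0395,0.6084],"effort":[4.0291,-0.7443,-0.0428]}
{"k":17,"theta":[-0.0088,0.1395,0.1473],"\u03b8\u0307":[0.0045,0.0014,-0.0042],"eef":[-0.0129,0.0395,0.6084],"effort":[4.0214,-0.7453,-0.0424]}
{"k":18,"theta":[-0.0087,0.1395,0.1472],"\u03b8\u0307":[0.0051,0.0015,-0.0046],"eef":[-0.0129,0.0395,0.6084],"effort":[4.0148,-0.746,-0.042]}
{"k":19,"theta":[-0.0087,0.1395,0.1472],"\u03b8\u0307":[0.0054,0.0016,-0.0049],"eef":[-0.0129,0.0396,0.6084],"effort":[4.0092,-0.7467,-0.0416]}
{"k":20,"theta":[-0.0086,0.1395,0.1471],"\u03b8\u0307":[0.0057,0.0016,-0.005],"eef":[-0.0128,0.0396,0.6084],"effort":[4.0042,-0.7473,-0.0414]}
{"k":21,"theta":[-0.0086,0.1396,0.1471],"\u03b8\u0307":[0.006,0.0016,-0.0052],"eef":[-0.0128,0.0396,0.6084],"effort":[4.0,-0.7478,-0.0411]}
{"k":22,"theta":[-0.0085,0.1396,0.147],"\u03b8\u0307":[0.0061,0.0017,-0.0052],"eef":[-0.0128,0.0396,0.6084],"effort":[3.9962,-0.7482,-0.0408]}
{"k":23,"theta":[-0.0084,0.1396,0.147],"\u03b8\u0307":[0.0062,0.0017,-0.0053],"eef":[-0.0127,0.0396,0.6084],"effort":[-44.2475,25.2137,-5.4696]}
{"k":24,"theta":[-0.0116,0.1474,0.1629],"\u03b8\u0307":[-0.6462,1.5311,3.0671],"eef":[-0.015,0.0407,0.608],"effort":[11.4129,-4.7448,0.8008]}
{"k":25,"theta":[-0.0176,0.1606,0.188],"\u03b8\u0307":[-0.5535,1.1246,2.0103],"eef":[-0.0191,0.0428,0.6073],"effort":[10.5633,-4.2951,0.7127]}
{"k":26,"theta":[-0.0227,0.1704,0.2043],"\u03b8\u0307":[-0.4687,0.8292,1.2931],"eef":[-0.0226,0.0446,0.6067],"effort":[9.8082,-3.8958,0.63]}
{"k":27,"theta":[-0.027,0.1775,0.2147],"\u03b8\u0307":[-0.3924,0.6105,0.8024],"eef":[-0.0255,0.0462,0.6062],"effort":[9.1376,-3.5411,0.5533]}
{"k":28,"theta":[-0.0306,0.1828,0.221],"\u03b8\u0307":[-0.3245,0.4458,0.465],"eef":[-0.0279,0.0475,0.6058],"effort":[8.5423,-3.2261,0.483]}
{"k":29,"theta":[-0.0336,0.1866,0.2244],"\u03b8\u0307":[-0.2645,0.3199,0.2323],"eef":[-0.0299,0.0487,0.6055],"effort":[8.0138,-2.9461,0.419]}
{"k":30,"theta":[-0.036,0.1893,0.2259],"\u03b8\u0307":[-0.2117,0.2224,0.0718],"eef":[-0.0315,0.0497,0.6053],"effort":[7.5447,-2.6972,0.3611]}
{"k":31,"theta":[-0.0378,0.1911,0.2261],"\u03b8\u0307":[-0.1655,0.1477,-0.0327],"eef":[-0.0328,0.0504,0.6051],"effort":[7.1284,-2.476,0.3086]}
{"k":32,"theta":[-0.0393,0.1923,0.2254],"\u03b8\u0307":[-0.1251,0.0923,-0.0906],"eef":[-0.0338,0.051,0.605],"effort":[6.7589,-2.2792,0.2605]}
{"k":33,"theta":[-0.0404,0.193,0.2243],"\u03b8\u0307":[-0.09,0.0478,-0.1291],"eef":[-0.0345,0.0515,0.6049],"effort":[6.4308,-2.1041,0.2175]}
{"k":34,"theta":[-0.0411,0.1933,0.2229],"\u03b8\u0307":[-0.0595,0.0134,-0.1491],"eef":[-0.035,0.0518,0.6049]}
{"summary": "final eef position (m): -0.0350 0.0518 0.6049"}


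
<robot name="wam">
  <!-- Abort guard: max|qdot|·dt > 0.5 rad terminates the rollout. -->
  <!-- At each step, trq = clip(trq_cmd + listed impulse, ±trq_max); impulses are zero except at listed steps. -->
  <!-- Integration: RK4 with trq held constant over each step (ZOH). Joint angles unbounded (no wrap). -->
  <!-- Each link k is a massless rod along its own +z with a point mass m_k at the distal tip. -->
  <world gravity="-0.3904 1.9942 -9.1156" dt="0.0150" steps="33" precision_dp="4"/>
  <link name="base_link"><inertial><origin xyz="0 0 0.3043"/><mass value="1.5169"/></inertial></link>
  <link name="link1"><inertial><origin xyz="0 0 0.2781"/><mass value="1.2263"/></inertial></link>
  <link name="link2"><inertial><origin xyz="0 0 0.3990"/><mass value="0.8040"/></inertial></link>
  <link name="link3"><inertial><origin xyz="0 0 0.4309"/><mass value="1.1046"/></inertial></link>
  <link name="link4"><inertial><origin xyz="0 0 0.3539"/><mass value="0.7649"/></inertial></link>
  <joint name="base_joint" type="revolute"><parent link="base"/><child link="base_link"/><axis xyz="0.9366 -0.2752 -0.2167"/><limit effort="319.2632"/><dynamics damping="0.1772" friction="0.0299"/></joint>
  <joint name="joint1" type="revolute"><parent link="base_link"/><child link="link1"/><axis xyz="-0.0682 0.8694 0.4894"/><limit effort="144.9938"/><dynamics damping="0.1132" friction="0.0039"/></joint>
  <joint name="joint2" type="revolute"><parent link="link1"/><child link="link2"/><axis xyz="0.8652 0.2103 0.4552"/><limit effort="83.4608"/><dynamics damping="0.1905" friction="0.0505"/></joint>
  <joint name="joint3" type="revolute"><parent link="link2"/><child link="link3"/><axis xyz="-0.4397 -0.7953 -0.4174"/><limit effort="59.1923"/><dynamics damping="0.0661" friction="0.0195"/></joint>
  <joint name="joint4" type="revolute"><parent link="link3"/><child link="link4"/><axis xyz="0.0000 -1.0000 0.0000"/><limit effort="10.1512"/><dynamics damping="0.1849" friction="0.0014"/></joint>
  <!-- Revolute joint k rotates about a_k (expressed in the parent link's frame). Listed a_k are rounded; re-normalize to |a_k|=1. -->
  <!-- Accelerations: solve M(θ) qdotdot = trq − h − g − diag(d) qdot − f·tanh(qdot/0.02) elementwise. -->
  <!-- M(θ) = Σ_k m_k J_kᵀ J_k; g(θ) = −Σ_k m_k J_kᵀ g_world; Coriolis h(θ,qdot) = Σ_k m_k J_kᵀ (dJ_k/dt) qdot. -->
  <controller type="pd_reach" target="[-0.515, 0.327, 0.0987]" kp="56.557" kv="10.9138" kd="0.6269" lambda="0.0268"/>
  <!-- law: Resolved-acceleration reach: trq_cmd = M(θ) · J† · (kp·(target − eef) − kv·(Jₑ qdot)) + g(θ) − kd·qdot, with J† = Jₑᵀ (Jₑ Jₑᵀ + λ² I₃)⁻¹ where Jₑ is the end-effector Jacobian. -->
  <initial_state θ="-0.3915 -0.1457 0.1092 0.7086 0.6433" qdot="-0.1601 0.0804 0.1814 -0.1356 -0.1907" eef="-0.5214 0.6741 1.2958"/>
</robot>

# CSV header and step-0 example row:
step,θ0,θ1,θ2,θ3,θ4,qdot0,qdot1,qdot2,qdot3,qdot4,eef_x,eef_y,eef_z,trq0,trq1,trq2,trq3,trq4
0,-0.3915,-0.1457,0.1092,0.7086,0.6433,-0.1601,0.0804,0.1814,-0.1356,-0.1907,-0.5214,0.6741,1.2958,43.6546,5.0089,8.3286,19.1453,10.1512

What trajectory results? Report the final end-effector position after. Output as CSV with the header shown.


step,θ0,θ1,θ2,θ3,θ4,qdot0,qdot1,qdot2,qdot3,qdot4,eef_x,eef_y,eef_z,trq0,trq1,trq2,trq3,trq4
1,-0.3914,-0.1377,0.1179,0.7325,0.6330,0.1758,0.9691,0.9576,3.2737,-1.1481,-0.5181,0.6739,1.2932,47.0302,1.8181,10.7984,13.6483,10.1512
2,-0.3858,-0.1186,0.1332,0.7949,0.6194,0.5746,1.5714,1.0854,5.0106,-0.6562,-0.5143,0.6721,1.2792,47.7703,-2.8545,11.3478,10.1513,10.1512
3,-0.3741,-0.0923,0.1475,0.8745,0.6201,0.9770,1.9285,0.8159,5.5884,0.7309,-0.5100,0.6672,1.2547,45.5188,-7.8857,10.2848,7.6670,9.6636
4,-0.3567,-0.0621,0.1562,0.9574,0.6444,1.3325,2.0852,0.3542,5.4800,2.4626,-0.5054,0.6586,1.2205,40.8726,-12.4912,8.2427,5.5561,6.3227
5,-0.3349,-0.0309,0.1594,1.0400,0.6870,1.5762,2.0616,0.0945,5.5445,3.1977,-0.4999,0.6466,1.1786,37.8405,-16.9536,6.6987,3.4315,3.9785
6,-0.3100,-0.0014,0.1595,1.1234,0.7368,1.7412,1.8707,-0.0663,5.5986,3.4250,-0.4932,0.6324,1.1314,35.9900,-20.4497,5.8286,1.1434,2.1579
7,-0.2830,0.0242,0.1576,1.2072,0.7881,1.8497,1.5337,-0.1685,5.5890,3.3962,-0.4850,0.6166,1.0806,35.1531,-22.9016,5.6551,-1.3251,0.6568
8,-0.2547,0.0439,0.1544,1.2901,0.8380,1.9220,1.0707,-0.2401,5.4973,3.2506,-0.4757,0.5999,1.0277,35.2741,-24.5708,6.1153,-3.9103,-0.6099
9,-0.2254,0.0557,0.1502,1.3712,0.8853,1.9746,0.4966,-0.2965,5.3235,3.0586,-0.4652,0.5828,0.9740,36.3099,-25.8181,7.0872,-6.5180,-1.6690
10,-0.1954,0.0582,0.1452,1.4490,0.9297,2.0244,-0.1767,-0.3551,5.0658,2.8580,-0.4536,0.5657,0.9204,38.1715,-26.9950,8.4249,-9.0463,-2.5282
11,-0.1646,0.0499,0.1393,1.5223,0.9712,2.0888,-0.9397,-0.4334,4.7201,2.6669,-0.4410,0.5491,0.8679,40.6467,-28.3894,9.9640,-11.3969,-3.1889
12,-0.1326,0.0295,0.1319,1.5898,1.0099,2.1836,-1.7882,-0.5425,4.2822,2.4925,-0.4273,0.5329,0.8175,43.2930,-30.1919,11.5128,-13.4802,-3.6541
13,-0.0989,-0.0043,0.1228,1.6500,1.0462,2.3220,-2.7240,-0.6811,3.7478,2.3420,-0.4128,0.5174,0.7702,45.2630,-32.4626,12.8212,-15.2121,-3.9338
14,-0.0627,-0.0528,0.1116,1.7016,1.0805,2.5128,-3.7562,-0.8311,3.1135,2.2298,-0.3978,0.5025,0.7268,44.9611,-35.0215,13.5039,-16.4971,-4.0496
15,-0.0234,-0.1177,0.0983,1.7429,1.1136,2.7570,-4.8947,-0.9530,2.3780,2.1836,-0.3829,0.4880,0.6881,39.5502,-37.1688,12.9141,-17.1791,-4.0361
16,0.0199,-0.2005,0.0840,1.7725,1.1469,3.0389,-6.1331,-0.9792,1.5506,2.2441,-0.3686,0.4737,0.6546,25.1673,-37.2937,10.1357,-16.9656,-3.9384
17,0.0672,-0.3021,0.0709,1.7895,1.1821,3.3116,-7.4094,-0.8063,0.6757,2.4477,-0.3561,0.4594,0.6269,0.6585,-33.3589,4.7088,-15.4805,-3.7977
18,0.1179,-0.4221,0.0627,1.7937,1.2214,3.4998,-8.5647,-0.3180,-0.1350,2.7738,-0.3463,0.4450,0.6047,-25.8688,-25.6524,-1.8687,-12.7283,-3.6203
19,0.1706,-0.5571,0.0643,1.7872,1.2656,3.5744,-9.3891,0.4976,-0.7538,3.1053,-0.3406,0.4307,0.5872,-42.0741,-17.7955,-6.8779,-9.3742,-3.3657
20,0.2242,-0.7012,0.0795,1.7730,1.3137,3.6062,-9.7833,1.5066,-1.1504,3.3093,-0.3401,0.4167,0.5729,-45.2419,-12.2942,-9.4580,-6.0300,-3.0061
21,0.2790,-0.8483,0.1098,1.7539,1.3637,3.7145,-9.7988,2.5152,-1.4325,3.3584,-0.3452,0.4037,0.5597,-40.6160,-8.7869,-10.6297,-2.8037,-2.5859
22,0.3366,-0.9936,0.1544,1.7304,1.4136,3.9790,-9.5391,3.4198,-1.7189,3.2968,-0.3556,0.3923,0.5456,-33.2854,-6.2262,-11.5691,0.3861,-2.1752
23,0.3996,-1.1335,0.2117,1.7022,1.4619,4.4224,-9.0792,4.2122,-2.0653,3.1648,-0.3704,0.3831,0.5292,-25.8824,-4.0560,-12.9260,3.5688,-1.8147
24,0.4704,-1.2651,0.2801,1.6683,1.5079,5.0240,-8.4498,4.9180,-2.4736,2.9790,-0.3883,0.3762,0.5096,-19.3815,-2.1563,-14.9218,6.7090,-1.5106
25,0.5512,-1.3862,0.3586,1.6279,1.5508,5.7279,-7.6561,5.5459,-2.9147,2.7409,-0.4080,0.3720,0.4863,-14.0166,-0.6131,-17.5505,9.7432,-1.2474
26,0.6427,-1.4941,0.4458,1.5810,1.5897,6.4474,-6.7039,6.0671,-3.3404,2.4463,-0.4280,0.3703,0.4595,-9.7897,0.3552,-20.6794,12.5888,-1.0008
27,0.7445,-1.5867,0.5396,1.5281,1.6238,7.0813,-5.6239,6.4256,-3.6867,2.0943,-0.4471,0.3710,0.4294,-6.6693,0.3860,-24.0585,15.1333,-0.7475
28,0.8546,-1.6625,0.6373,1.4711,1.6523,7.5445,-4.4783,6.5737,-3.8840,1.6951,-0.4645,0.3736,0.3971,-4.5931,-0.9290,-27.3291,17.2398,-0.4773
29,0.9700,-1.7211,0.7355,1.4125,1.6747,7.7968,-3.3438,6.5043,-3.8799,1.2757,-0.4796,0.3777,0.3634,-3.4062,-3.7910,-30.1107,18.7943,-0.2017
30,1.0876,-1.7633,0.8313,1.3556,1.6909,7.8464,-2.2846,6.2525,-3.6611,0.8761,-0.4924,0.3823,0.3296,-2.8599,-8.0171,-32.1312,19.7589,0.0482
31,1.2047,-1.7903,0.9223,1.3034,1.7016,7.7302,-1.3386,5.8725,-3.2577,0.5374,-0.5033,0.3869,0.2967,-2.6821,-13.1134,-33.2974,20.1838,0.2354
32,1.3190,-1.8042,1.0070,1.2583,1.7078,7.4927,-0.5200,5.4151,-2.7295,0.2872,-0.5127,0.3909,0.2655,-2.6459,-18.4935,-33.6696,20.1747,0.3340
33,1.4290,-1.8067,1.0845,1.2216,1.7110,7.1743,0.1701,4.9190,-2.1436,0.1331,-0.5210,0.3939,0.2365,,,,,
# final eef position (m): -0.5210 0.3939 0.2365
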